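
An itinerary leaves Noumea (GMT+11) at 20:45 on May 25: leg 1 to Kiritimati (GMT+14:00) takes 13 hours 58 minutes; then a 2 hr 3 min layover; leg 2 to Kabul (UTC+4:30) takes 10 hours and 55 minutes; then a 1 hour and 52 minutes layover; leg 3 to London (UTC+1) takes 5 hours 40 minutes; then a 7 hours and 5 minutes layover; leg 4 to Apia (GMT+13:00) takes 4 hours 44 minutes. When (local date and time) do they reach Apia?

Convert departure to UTC: 20:45 − 11:00 = 09:45 UTC on May 25.
Add 13 hours 58 minutes leg 1 → 23:43 UTC.
Add 2 hours 3 minutes layover in Kiritimati → 01:46 UTC (May 26).
Add 10 hours 55 minutes leg 2 → 12:41 UTC.
Add 1 hour and 52 minutes layover in Kabul → 14:33 UTC.
Add 5 hours and 40 minutes leg 3 → 20:13 UTC.
Add 7 hours 5 minutes layover in London → 03:18 UTC (May 27).
Add 4 hours and 44 minutes leg 4 → 08:02 UTC.
Apia is UTC+13:00, so local arrival = 08:02 + 13:00 = 21:02 on May 27.

21:02 on May 27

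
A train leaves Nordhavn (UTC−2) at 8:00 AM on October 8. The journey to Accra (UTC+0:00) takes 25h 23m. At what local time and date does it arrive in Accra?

Convert departure to UTC: 8:00 AM + 2:00 = 10:00 AM UTC on Oct 8.
Add 25 hours and 23 minutes travel time → 11:23 AM UTC (Oct 9).
Accra is UTC+0, so local arrival is the same: 11:23 AM on Oct 9.

11:23 AM on Oct 9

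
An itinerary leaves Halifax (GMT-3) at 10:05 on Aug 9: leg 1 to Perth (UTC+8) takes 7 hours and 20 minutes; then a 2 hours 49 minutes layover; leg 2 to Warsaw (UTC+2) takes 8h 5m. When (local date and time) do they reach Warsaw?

09:19 on Aug 10

Convert departure to UTC: 10:05 + 3:00 = 13:05 UTC on Aug 9.
Add 7 hours 20 minutes leg 1 → 20:25 UTC.
Add 2 hours and 49 minutes layover in Perth → 23:14 UTC.
Add 8 hours and 5 minutes leg 2 → 07:19 UTC (Aug 10).
Warsaw is UTC+2:00, so local arrival = 07:19 + 2:00 = 09:19 on Aug 10.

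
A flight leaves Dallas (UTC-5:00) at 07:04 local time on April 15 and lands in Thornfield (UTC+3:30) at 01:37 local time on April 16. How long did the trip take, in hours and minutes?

10 hours 3 minutes

Departure in UTC: 07:04 + 5:00 = 12:04 on Apr 15.
Arrival in UTC: 01:37 − 3:30 = 22:07 on Apr 15.
Elapsed = 22:07 − 12:04 = 10 hours 3 minutes.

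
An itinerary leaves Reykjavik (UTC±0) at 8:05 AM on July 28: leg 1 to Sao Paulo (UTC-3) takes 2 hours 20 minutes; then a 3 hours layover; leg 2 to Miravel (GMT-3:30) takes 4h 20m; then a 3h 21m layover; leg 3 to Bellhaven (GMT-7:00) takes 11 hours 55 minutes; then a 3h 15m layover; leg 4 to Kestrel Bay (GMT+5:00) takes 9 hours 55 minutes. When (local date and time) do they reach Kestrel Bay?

3:11 AM on July 30

Reykjavik is at UTC+0, so departure is already 8:05 AM UTC on Jul 28.
Add 2 hours 20 minutes leg 1 → 10:25 AM UTC.
Add 3 hours layover in Sao Paulo → 1:25 PM UTC.
Add 4 hours 20 minutes leg 2 → 5:45 PM UTC.
Add 3 hours 21 minutes layover in Miravel → 9:06 PM UTC.
Add 11 hours 55 minutes leg 3 → 9:01 AM UTC (Jul 29).
Add 3 hours and 15 minutes layover in Bellhaven → 12:16 PM UTC.
Add 9 hours 55 minutes leg 4 → 10:11 PM UTC.
Kestrel Bay is UTC+5:00, so local arrival = 10:11 PM + 5:00 = 3:11 AM on Jul 30.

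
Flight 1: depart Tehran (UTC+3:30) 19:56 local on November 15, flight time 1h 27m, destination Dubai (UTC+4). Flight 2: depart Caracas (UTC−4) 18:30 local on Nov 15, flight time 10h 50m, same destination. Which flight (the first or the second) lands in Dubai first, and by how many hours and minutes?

Flight 1 in UTC: 19:56 − 3:30 = 16:26 on Nov 15.
+1 hour and 27 minutes → arrive 17:53 UTC on Nov 15.
Flight 2 in UTC: 18:30 + 4:00 = 22:30 on Nov 15.
+10 hours 50 minutes → arrive 09:20 UTC on Nov 16.
Flight 1 lands earlier by 15 hours 27 minutes.

the first, by 15 hours 27 minutes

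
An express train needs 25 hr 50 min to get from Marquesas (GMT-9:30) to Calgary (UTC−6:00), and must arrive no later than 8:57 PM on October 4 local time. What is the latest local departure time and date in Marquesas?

Target arrival in UTC: 8:57 PM + 6:00 = 2:57 AM on Oct 5.
Subtract 25 hours 50 minutes → departure 1:07 AM UTC on Oct 4.
Marquesas is UTC−9:30: 1:07 AM − 9:30 = 3:37 PM on Oct 3.

3:37 PM on October 3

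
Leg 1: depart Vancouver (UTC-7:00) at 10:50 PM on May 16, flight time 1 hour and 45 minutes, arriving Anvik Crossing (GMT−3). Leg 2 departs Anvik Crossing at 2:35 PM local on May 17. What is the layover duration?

10 hours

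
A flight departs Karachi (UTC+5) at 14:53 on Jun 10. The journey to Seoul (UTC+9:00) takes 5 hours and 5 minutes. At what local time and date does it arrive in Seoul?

Convert departure to UTC: 14:53 − 5:00 = 09:53 UTC on Jun 10.
Add 5 hours and 5 minutes travel time → 14:58 UTC.
Seoul is UTC+9:00, so local arrival = 14:58 + 9:00 = 23:58 on Jun 10.

23:58 on June 10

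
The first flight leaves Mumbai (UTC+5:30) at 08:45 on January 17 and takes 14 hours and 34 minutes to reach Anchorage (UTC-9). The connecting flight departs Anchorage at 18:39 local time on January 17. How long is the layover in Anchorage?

Convert departure to UTC: 08:45 − 5:30 = 03:15 UTC on Jan 17.
Add 14 hours and 34 minutes flight time → 17:49 UTC.
Anchorage is UTC−9:00, so local arrival = 17:49 − 9:00 = 08:49 on Jan 17.
Layover = 18:39 − 08:49 = 9 hours 50 minutes.

9 hours 50 minutes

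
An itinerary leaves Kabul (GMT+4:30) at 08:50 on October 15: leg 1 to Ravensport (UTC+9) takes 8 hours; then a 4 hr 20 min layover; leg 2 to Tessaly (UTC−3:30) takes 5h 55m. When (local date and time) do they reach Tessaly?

Convert departure to UTC: 08:50 − 4:30 = 04:20 UTC on Oct 15.
Add 8 hours leg 1 → 12:20 UTC.
Add 4 hours and 20 minutes layover in Ravensport → 16:40 UTC.
Add 5 hours and 55 minutes leg 2 → 22:35 UTC.
Tessaly is UTC−3:30, so local arrival = 22:35 − 3:30 = 19:05 on Oct 15.

19:05 on October 15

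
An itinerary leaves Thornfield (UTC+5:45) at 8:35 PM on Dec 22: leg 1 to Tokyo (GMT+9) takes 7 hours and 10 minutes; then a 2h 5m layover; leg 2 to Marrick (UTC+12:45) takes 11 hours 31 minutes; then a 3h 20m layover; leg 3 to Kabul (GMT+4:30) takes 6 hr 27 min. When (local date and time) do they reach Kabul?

Convert departure to UTC: 8:35 PM − 5:45 = 2:50 PM UTC on Dec 22.
Add 7 hours and 10 minutes leg 1 → 10:00 PM UTC.
Add 2 hours 5 minutes layover in Tokyo → 12:05 AM UTC (Dec 23).
Add 11 hours 31 minutes leg 2 → 11:36 AM UTC.
Add 3 hours 20 minutes layover in Marrick → 2:56 PM UTC.
Add 6 hours 27 minutes leg 3 → 9:23 PM UTC.
Kabul is UTC+4:30, so local arrival = 9:23 PM + 4:30 = 1:53 AM on Dec 24.

1:53 AM on Dec 24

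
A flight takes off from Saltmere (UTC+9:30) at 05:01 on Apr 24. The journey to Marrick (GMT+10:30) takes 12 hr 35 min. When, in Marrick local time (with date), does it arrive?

18:36 on Apr 24

Marrick is 1:00 ahead of Saltmere.
After 12 hours and 35 minutes it is 17:36 in Saltmere.
Shift by the zone difference: 17:36 + 1:00 = 18:36 on Apr 24 in Marrick.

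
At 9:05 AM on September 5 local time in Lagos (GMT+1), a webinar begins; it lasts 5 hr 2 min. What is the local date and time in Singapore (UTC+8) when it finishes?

Convert start to UTC: 9:05 AM − 1:00 = 8:05 AM UTC on Sep 5.
Add 5 hours 2 minutes duration → 1:07 PM UTC.
Singapore is UTC+8:00, so local end time = 1:07 PM + 8:00 = 9:07 PM on Sep 5.

9:07 PM on Sep 5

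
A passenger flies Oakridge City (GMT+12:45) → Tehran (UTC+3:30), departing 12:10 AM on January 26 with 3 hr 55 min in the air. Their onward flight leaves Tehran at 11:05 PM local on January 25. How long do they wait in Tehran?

Convert departure to UTC: 12:10 AM − 12:45 = 11:25 AM UTC on Jan 25.
Add 3 hours 55 minutes flight time → 3:20 PM UTC.
Tehran is UTC+3:30, so local arrival = 3:20 PM + 3:30 = 6:50 PM on Jan 25.
Layover = 11:05 PM − 6:50 PM = 4 hours 15 minutes.

4 hours 15 minutes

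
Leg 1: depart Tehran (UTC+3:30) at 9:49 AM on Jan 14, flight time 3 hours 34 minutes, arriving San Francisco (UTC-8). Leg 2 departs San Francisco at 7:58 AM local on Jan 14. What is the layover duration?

6 hours 5 minutes

Convert departure to UTC: 9:49 AM − 3:30 = 6:19 AM UTC on Jan 14.
Add 3 hours and 34 minutes flight time → 9:53 AM UTC.
San Francisco is UTC−8:00, so local arrival = 9:53 AM − 8:00 = 1:53 AM on Jan 14.
Layover = 7:58 AM − 1:53 AM = 6 hours 5 minutes.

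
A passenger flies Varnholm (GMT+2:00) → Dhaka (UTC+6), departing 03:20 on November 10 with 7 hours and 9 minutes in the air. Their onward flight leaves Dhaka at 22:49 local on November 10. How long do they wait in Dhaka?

Convert departure to UTC: 03:20 − 2:00 = 01:20 UTC on Nov 10.
Add 7 hours 9 minutes flight time → 08:29 UTC.
Dhaka is UTC+6:00, so local arrival = 08:29 + 6:00 = 14:29 on Nov 10.
Layover = 22:49 − 14:29 = 8 hours 20 minutes.

8 hours 20 minutes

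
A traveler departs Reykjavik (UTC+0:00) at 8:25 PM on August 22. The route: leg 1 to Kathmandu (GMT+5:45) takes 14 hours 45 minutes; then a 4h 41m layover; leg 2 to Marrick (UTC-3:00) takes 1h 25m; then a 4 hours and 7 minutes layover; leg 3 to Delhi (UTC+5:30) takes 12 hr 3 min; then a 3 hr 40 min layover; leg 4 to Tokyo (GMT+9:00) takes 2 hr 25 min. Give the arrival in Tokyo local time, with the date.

12:31 AM on August 25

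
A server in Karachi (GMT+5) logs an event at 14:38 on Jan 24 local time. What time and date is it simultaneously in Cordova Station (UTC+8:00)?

In UTC: 14:38 − 5:00 = 09:38 on Jan 24.
Cordova Station is UTC+8:00: 09:38 + 8:00 = 17:38 on Jan 24.

17:38 on January 24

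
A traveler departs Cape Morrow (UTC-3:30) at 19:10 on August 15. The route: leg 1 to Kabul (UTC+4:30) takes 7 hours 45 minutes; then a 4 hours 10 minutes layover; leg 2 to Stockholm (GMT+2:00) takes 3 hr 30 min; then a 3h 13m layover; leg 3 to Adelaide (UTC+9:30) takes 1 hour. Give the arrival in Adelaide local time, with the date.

03:48 on August 17

Convert departure to UTC: 19:10 + 3:30 = 22:40 UTC on Aug 15.
Add 7 hours and 45 minutes leg 1 → 06:25 UTC (Aug 16).
Add 4 hours and 10 minutes layover in Kabul → 10:35 UTC.
Add 3 hours and 30 minutes leg 2 → 14:05 UTC.
Add 3 hours and 13 minutes layover in Stockholm → 17:18 UTC.
Add 1 hour leg 3 → 18:18 UTC.
Adelaide is UTC+9:30, so local arrival = 18:18 + 9:30 = 03:48 on Aug 17.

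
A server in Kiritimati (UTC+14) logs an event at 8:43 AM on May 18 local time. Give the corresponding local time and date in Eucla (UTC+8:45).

3:28 AM on May 18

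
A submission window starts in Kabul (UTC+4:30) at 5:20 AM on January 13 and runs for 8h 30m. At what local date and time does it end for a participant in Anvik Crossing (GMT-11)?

10:20 PM on January 12

Convert start to UTC: 5:20 AM − 4:30 = 12:50 AM UTC on Jan 13.
Add 8 hours 30 minutes duration → 9:20 AM UTC.
Anvik Crossing is UTC−11:00, so local end time = 9:20 AM − 11:00 = 10:20 PM on Jan 12.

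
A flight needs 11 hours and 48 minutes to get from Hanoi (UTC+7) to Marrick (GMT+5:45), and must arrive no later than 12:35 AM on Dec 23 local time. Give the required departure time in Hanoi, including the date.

2:02 PM on December 22

Target arrival in UTC: 12:35 AM − 5:45 = 6:50 PM on Dec 22.
Subtract 11 hours and 48 minutes → departure 7:02 AM UTC on Dec 22.
Hanoi is UTC+7:00: 7:02 AM + 7:00 = 2:02 PM on Dec 22.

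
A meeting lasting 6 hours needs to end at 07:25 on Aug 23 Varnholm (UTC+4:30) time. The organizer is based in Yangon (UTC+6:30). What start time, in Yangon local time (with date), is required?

03:25 on August 23

Target end time in UTC: 07:25 − 4:30 = 02:55 on Aug 23.
Subtract 6 hours → start 20:55 UTC on Aug 22.
Yangon is UTC+6:30: 20:55 + 6:30 = 03:25 on Aug 23.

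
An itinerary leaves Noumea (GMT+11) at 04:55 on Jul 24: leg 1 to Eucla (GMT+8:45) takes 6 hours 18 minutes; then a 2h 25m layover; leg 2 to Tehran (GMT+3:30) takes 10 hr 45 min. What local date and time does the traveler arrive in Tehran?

Convert departure to UTC: 04:55 − 11:00 = 17:55 UTC on Jul 23.
Add 6 hours and 18 minutes leg 1 → 00:13 UTC (Jul 24).
Add 2 hours and 25 minutes layover in Eucla → 02:38 UTC.
Add 10 hours 45 minutes leg 2 → 13:23 UTC.
Tehran is UTC+3:30, so local arrival = 13:23 + 3:30 = 16:53 on Jul 24.

16:53 on Jul 24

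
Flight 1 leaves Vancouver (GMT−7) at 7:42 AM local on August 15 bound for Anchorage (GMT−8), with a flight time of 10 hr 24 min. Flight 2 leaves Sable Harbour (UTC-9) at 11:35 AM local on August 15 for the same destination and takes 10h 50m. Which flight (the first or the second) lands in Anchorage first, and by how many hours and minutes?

Flight 1 in UTC: 7:42 AM + 7:00 = 2:42 PM on Aug 15.
+10 hours and 24 minutes → arrive 1:06 AM UTC on Aug 16.
Flight 2 in UTC: 11:35 AM + 9:00 = 8:35 PM on Aug 15.
+10 hours and 50 minutes → arrive 7:25 AM UTC on Aug 16.
Flight 1 lands earlier by 6 hours 19 minutes.

the first, by 6 hours 19 minutes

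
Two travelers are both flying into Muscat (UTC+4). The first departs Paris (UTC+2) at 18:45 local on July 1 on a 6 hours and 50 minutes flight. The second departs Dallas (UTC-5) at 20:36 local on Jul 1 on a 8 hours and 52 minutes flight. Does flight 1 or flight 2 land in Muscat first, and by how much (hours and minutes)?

Flight 1 in UTC: 18:45 − 2:00 = 16:45 on Jul 1.
+6 hours 50 minutes → arrive 23:35 UTC on Jul 1.
Flight 2 in UTC: 20:36 + 5:00 = 01:36 on Jul 2.
+8 hours and 52 minutes → arrive 10:28 UTC on Jul 2.
Flight 1 lands earlier by 10 hours 53 minutes.

the first, by 10 hours 53 minutes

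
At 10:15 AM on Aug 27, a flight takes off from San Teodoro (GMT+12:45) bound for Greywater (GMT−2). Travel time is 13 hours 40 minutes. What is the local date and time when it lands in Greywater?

9:10 AM on Aug 27

Greywater is 14:45 behind San Teodoro.
After 13 hours and 40 minutes it is 11:55 PM in San Teodoro.
Shift by the zone difference: 11:55 PM − 14:45 = 9:10 AM on Aug 27 in Greywater.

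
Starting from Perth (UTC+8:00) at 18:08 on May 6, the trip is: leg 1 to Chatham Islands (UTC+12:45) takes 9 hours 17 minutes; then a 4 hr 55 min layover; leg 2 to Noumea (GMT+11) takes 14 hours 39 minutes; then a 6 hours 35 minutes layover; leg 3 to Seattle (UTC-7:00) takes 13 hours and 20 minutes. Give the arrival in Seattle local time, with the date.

03:54 on May 8

Convert departure to UTC: 18:08 − 8:00 = 10:08 UTC on May 6.
Add 9 hours 17 minutes leg 1 → 19:25 UTC.
Add 4 hours 55 minutes layover in Chatham Islands → 00:20 UTC (May 7).
Add 14 hours 39 minutes leg 2 → 14:59 UTC.
Add 6 hours and 35 minutes layover in Noumea → 21:34 UTC.
Add 13 hours and 20 minutes leg 3 → 10:54 UTC (May 8).
Seattle is UTC−7:00, so local arrival = 10:54 − 7:00 = 03:54 on May 8.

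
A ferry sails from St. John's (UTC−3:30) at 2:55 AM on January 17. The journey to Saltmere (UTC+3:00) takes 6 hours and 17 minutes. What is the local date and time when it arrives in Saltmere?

Saltmere is 6:30 ahead of St. John's.
After 6 hours 17 minutes it is 9:12 AM in St. John's.
Shift by the zone difference: 9:12 AM + 6:30 = 3:42 PM on Jan 17 in Saltmere.

3:42 PM on Jan 17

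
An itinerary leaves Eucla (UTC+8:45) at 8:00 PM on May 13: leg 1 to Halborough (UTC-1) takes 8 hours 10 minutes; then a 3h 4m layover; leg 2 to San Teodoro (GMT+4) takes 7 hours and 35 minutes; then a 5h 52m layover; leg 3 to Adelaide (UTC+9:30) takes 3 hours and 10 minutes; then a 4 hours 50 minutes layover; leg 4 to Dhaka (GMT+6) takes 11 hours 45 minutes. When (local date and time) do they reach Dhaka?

1:41 PM on May 15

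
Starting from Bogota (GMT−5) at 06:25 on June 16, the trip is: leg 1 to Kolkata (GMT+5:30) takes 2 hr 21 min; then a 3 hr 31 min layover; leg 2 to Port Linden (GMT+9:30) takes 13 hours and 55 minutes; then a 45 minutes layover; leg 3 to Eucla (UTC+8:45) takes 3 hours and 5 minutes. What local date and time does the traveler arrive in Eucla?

19:47 on Jun 17

Convert departure to UTC: 06:25 + 5:00 = 11:25 UTC on Jun 16.
Add 2 hours 21 minutes leg 1 → 13:46 UTC.
Add 3 hours and 31 minutes layover in Kolkata → 17:17 UTC.
Add 13 hours and 55 minutes leg 2 → 07:12 UTC (Jun 17).
Add 45 minutes layover in Port Linden → 07:57 UTC.
Add 3 hours and 5 minutes leg 3 → 11:02 UTC.
Eucla is UTC+8:45, so local arrival = 11:02 + 8:45 = 19:47 on Jun 17.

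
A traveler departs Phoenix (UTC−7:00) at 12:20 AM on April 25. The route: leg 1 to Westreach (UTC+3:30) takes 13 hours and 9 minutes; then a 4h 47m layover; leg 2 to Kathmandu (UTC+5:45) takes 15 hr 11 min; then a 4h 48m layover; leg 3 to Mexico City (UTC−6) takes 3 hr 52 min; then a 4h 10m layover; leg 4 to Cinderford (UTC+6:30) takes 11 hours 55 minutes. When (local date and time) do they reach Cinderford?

11:42 PM on Apr 27

Convert departure to UTC: 12:20 AM + 7:00 = 7:20 AM UTC on Apr 25.
Add 13 hours 9 minutes leg 1 → 8:29 PM UTC.
Add 4 hours and 47 minutes layover in Westreach → 1:16 AM UTC (Apr 26).
Add 15 hours 11 minutes leg 2 → 4:27 PM UTC.
Add 4 hours 48 minutes layover in Kathmandu → 9:15 PM UTC.
Add 3 hours and 52 minutes leg 3 → 1:07 AM UTC (Apr 27).
Add 4 hours and 10 minutes layover in Mexico City → 5:17 AM UTC.
Add 11 hours and 55 minutes leg 4 → 5:12 PM UTC.
Cinderford is UTC+6:30, so local arrival = 5:12 PM + 6:30 = 11:42 PM on Apr 27.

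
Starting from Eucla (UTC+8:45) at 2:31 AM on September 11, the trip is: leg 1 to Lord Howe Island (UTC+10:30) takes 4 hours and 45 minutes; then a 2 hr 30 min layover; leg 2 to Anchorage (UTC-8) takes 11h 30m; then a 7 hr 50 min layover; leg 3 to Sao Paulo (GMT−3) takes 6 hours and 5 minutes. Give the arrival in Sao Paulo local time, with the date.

11:26 PM on September 11

Convert departure to UTC: 2:31 AM − 8:45 = 5:46 PM UTC on Sep 10.
Add 4 hours and 45 minutes leg 1 → 10:31 PM UTC.
Add 2 hours 30 minutes layover in Lord Howe Island → 1:01 AM UTC (Sep 11).
Add 11 hours and 30 minutes leg 2 → 12:31 PM UTC.
Add 7 hours and 50 minutes layover in Anchorage → 8:21 PM UTC.
Add 6 hours 5 minutes leg 3 → 2:26 AM UTC (Sep 12).
Sao Paulo is UTC−3:00, so local arrival = 2:26 AM − 3:00 = 11:26 PM on Sep 11.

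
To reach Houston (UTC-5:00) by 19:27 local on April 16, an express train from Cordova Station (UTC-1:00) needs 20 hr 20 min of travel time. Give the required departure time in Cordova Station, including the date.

03:07 on Apr 16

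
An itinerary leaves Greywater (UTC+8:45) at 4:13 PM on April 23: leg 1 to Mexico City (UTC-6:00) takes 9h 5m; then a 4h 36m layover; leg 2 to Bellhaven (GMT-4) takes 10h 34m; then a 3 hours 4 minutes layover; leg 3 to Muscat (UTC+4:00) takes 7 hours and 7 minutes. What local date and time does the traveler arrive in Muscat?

Convert departure to UTC: 4:13 PM − 8:45 = 7:28 AM UTC on Apr 23.
Add 9 hours and 5 minutes leg 1 → 4:33 PM UTC.
Add 4 hours 36 minutes layover in Mexico City → 9:09 PM UTC.
Add 10 hours 34 minutes leg 2 → 7:43 AM UTC (Apr 24).
Add 3 hours and 4 minutes layover in Bellhaven → 10:47 AM UTC.
Add 7 hours and 7 minutes leg 3 → 5:54 PM UTC.
Muscat is UTC+4:00, so local arrival = 5:54 PM + 4:00 = 9:54 PM on Apr 24.

9:54 PM on April 24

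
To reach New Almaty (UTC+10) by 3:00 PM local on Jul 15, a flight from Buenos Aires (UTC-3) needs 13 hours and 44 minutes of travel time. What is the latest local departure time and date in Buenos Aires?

12:16 PM on July 14

Target arrival in UTC: 3:00 PM − 10:00 = 5:00 AM on Jul 15.
Subtract 13 hours 44 minutes → departure 3:16 PM UTC on Jul 14.
Buenos Aires is UTC−3:00: 3:16 PM − 3:00 = 12:16 PM on Jul 14.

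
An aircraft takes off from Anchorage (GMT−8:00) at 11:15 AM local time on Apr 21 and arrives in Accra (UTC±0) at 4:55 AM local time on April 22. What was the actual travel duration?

9 hours 40 minutes

Accra is 8:00 ahead of Anchorage.
Clock-face elapsed time (ignoring zones) is 17 hours 40 minutes.
Actual elapsed = 17 hours 40 minutes − 8:00 = 9 hours 40 minutes.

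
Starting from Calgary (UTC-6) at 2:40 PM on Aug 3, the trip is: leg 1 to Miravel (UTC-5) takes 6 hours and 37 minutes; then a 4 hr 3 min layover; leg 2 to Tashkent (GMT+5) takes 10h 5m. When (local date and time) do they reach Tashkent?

10:25 PM on August 4

Convert departure to UTC: 2:40 PM + 6:00 = 8:40 PM UTC on Aug 3.
Add 6 hours 37 minutes leg 1 → 3:17 AM UTC (Aug 4).
Add 4 hours 3 minutes layover in Miravel → 7:20 AM UTC.
Add 10 hours 5 minutes leg 2 → 5:25 PM UTC.
Tashkent is UTC+5:00, so local arrival = 5:25 PM + 5:00 = 10:25 PM on Aug 4.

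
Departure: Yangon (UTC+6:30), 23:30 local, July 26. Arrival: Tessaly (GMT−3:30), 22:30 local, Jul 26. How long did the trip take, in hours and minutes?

9 hours

Departure in UTC: 23:30 − 6:30 = 17:00 on Jul 26.
Arrival in UTC: 22:30 + 3:30 = 02:00 on Jul 27.
Elapsed = 02:00 − 17:00 (+1 day) = 9 hours.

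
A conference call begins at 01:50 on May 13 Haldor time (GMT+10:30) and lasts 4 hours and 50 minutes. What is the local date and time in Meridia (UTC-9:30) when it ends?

Meridia is 20:00 behind Haldor.
After 4 hours and 50 minutes it is 06:40 in Haldor.
Shift by the zone difference: 06:40 − 20:00 = 10:40 on May 12 in Meridia.

10:40 on May 12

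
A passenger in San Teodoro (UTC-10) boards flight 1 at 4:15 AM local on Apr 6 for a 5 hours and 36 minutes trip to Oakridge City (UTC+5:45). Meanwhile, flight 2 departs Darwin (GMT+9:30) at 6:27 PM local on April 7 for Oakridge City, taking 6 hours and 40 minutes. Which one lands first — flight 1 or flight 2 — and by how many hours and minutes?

Flight 1 in UTC: 4:15 AM + 10:00 = 2:15 PM on Apr 6.
+5 hours and 36 minutes → arrive 7:51 PM UTC on Apr 6.
Flight 2 in UTC: 6:27 PM − 9:30 = 8:57 AM on Apr 7.
+6 hours and 40 minutes → arrive 3:37 PM UTC on Apr 7.
Flight 1 lands earlier by 19 hours 46 minutes.

the first, by 19 hours 46 minutes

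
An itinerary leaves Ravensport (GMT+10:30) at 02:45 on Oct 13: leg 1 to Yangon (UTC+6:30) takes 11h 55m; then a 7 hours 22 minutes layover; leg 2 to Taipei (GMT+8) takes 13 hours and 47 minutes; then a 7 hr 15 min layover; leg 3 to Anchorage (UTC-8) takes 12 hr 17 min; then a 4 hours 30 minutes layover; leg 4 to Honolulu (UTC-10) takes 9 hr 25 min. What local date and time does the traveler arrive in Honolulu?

Convert departure to UTC: 02:45 − 10:30 = 16:15 UTC on Oct 12.
Add 11 hours 55 minutes leg 1 → 04:10 UTC (Oct 13).
Add 7 hours 22 minutes layover in Yangon → 11:32 UTC.
Add 13 hours and 47 minutes leg 2 → 01:19 UTC (Oct 14).
Add 7 hours and 15 minutes layover in Taipei → 08:34 UTC.
Add 12 hours and 17 minutes leg 3 → 20:51 UTC.
Add 4 hours and 30 minutes layover in Anchorage → 01:21 UTC (Oct 15).
Add 9 hours 25 minutes leg 4 → 10:46 UTC.
Honolulu is UTC−10:00, so local arrival = 10:46 − 10:00 = 00:46 on Oct 15.

00:46 on Oct 15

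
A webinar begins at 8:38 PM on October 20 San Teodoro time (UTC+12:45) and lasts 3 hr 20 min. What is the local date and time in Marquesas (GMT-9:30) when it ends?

Convert start to UTC: 8:38 PM − 12:45 = 7:53 AM UTC on Oct 20.
Add 3 hours and 20 minutes duration → 11:13 AM UTC.
Marquesas is UTC−9:30, so local end time = 11:13 AM − 9:30 = 1:43 AM on Oct 20.

1:43 AM on October 20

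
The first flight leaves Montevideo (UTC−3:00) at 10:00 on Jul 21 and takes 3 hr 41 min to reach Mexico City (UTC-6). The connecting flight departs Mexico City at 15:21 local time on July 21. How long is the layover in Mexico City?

4 hours 40 minutes

Convert departure to UTC: 10:00 + 3:00 = 13:00 UTC on Jul 21.
Add 3 hours and 41 minutes flight time → 16:41 UTC.
Mexico City is UTC−6:00, so local arrival = 16:41 − 6:00 = 10:41 on Jul 21.
Layover = 15:21 − 10:41 = 4 hours 40 minutes.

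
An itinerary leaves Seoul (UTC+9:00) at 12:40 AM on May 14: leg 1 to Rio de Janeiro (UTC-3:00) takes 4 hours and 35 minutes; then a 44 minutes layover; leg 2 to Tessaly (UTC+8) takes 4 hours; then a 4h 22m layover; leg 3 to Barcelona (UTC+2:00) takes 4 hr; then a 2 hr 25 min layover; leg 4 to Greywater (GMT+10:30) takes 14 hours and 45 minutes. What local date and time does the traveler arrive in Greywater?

Convert departure to UTC: 12:40 AM − 9:00 = 3:40 PM UTC on May 13.
Add 4 hours 35 minutes leg 1 → 8:15 PM UTC.
Add 44 minutes layover in Rio de Janeiro → 8:59 PM UTC.
Add 4 hours leg 2 → 12:59 AM UTC (May 14).
Add 4 hours and 22 minutes layover in Tessaly → 5:21 AM UTC.
Add 4 hours leg 3 → 9:21 AM UTC.
Add 2 hours and 25 minutes layover in Barcelona → 11:46 AM UTC.
Add 14 hours and 45 minutes leg 4 → 2:31 AM UTC (May 15).
Greywater is UTC+10:30, so local arrival = 2:31 AM + 10:30 = 1:01 PM on May 15.

1:01 PM on May 15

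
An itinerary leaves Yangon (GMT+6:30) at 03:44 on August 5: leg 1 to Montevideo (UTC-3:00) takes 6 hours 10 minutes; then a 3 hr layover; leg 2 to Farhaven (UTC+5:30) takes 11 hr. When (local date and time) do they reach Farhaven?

Convert departure to UTC: 03:44 − 6:30 = 21:14 UTC on Aug 4.
Add 6 hours and 10 minutes leg 1 → 03:24 UTC (Aug 5).
Add 3 hours layover in Montevideo → 06:24 UTC.
Add 11 hours leg 2 → 17:24 UTC.
Farhaven is UTC+5:30, so local arrival = 17:24 + 5:30 = 22:54 on Aug 5.

22:54 on August 5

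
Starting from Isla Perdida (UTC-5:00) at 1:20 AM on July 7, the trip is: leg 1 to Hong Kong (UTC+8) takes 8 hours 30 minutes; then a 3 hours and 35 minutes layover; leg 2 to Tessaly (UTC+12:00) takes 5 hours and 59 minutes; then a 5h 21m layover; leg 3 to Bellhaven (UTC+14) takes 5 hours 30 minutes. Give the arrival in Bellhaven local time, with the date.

Convert departure to UTC: 1:20 AM + 5:00 = 6:20 AM UTC on Jul 7.
Add 8 hours and 30 minutes leg 1 → 2:50 PM UTC.
Add 3 hours and 35 minutes layover in Hong Kong → 6:25 PM UTC.
Add 5 hours and 59 minutes leg 2 → 12:24 AM UTC (Jul 8).
Add 5 hours 21 minutes layover in Tessaly → 5:45 AM UTC.
Add 5 hours and 30 minutes leg 3 → 11:15 AM UTC.
Bellhaven is UTC+14:00, so local arrival = 11:15 AM + 14:00 = 1:15 AM on Jul 9.

1:15 AM on July 9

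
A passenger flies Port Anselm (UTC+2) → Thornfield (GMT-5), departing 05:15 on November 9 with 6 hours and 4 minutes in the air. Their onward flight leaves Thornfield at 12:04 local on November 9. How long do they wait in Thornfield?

Convert departure to UTC: 05:15 − 2:00 = 03:15 UTC on Nov 9.
Add 6 hours and 4 minutes flight time → 09:19 UTC.
Thornfield is UTC−5:00, so local arrival = 09:19 − 5:00 = 04:19 on Nov 9.
Layover = 12:04 − 04:19 = 7 hours 45 minutes.

7 hours 45 minutes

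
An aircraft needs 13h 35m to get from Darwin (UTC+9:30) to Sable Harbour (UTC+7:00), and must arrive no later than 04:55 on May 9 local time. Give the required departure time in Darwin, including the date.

Target arrival in UTC: 04:55 − 7:00 = 21:55 on May 8.
Subtract 13 hours and 35 minutes → departure 08:20 UTC on May 8.
Darwin is UTC+9:30: 08:20 + 9:30 = 17:50 on May 8.

17:50 on May 8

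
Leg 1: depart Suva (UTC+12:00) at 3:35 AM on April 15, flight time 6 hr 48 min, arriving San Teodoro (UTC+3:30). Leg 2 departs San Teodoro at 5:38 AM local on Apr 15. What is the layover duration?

Convert departure to UTC: 3:35 AM − 12:00 = 3:35 PM UTC on Apr 14.
Add 6 hours 48 minutes flight time → 10:23 PM UTC.
San Teodoro is UTC+3:30, so local arrival = 10:23 PM + 3:30 = 1:53 AM on Apr 15.
Layover = 5:38 AM − 1:53 AM = 3 hours 45 minutes.

3 hours 45 minutes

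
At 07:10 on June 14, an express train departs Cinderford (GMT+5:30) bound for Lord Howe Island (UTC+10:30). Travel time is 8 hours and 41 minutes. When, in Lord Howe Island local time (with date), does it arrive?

Convert departure to UTC: 07:10 − 5:30 = 01:40 UTC on Jun 14.
Add 8 hours and 41 minutes travel time → 10:21 UTC.
Lord Howe Island is UTC+10:30, so local arrival = 10:21 + 10:30 = 20:51 on Jun 14.

20:51 on June 14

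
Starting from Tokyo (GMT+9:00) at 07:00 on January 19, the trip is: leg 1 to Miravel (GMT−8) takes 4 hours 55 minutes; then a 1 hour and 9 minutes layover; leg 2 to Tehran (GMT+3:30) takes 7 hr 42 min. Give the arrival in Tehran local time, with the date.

15:16 on January 19

Convert departure to UTC: 07:00 − 9:00 = 22:00 UTC on Jan 18.
Add 4 hours and 55 minutes leg 1 → 02:55 UTC (Jan 19).
Add 1 hour 9 minutes layover in Miravel → 04:04 UTC.
Add 7 hours and 42 minutes leg 2 → 11:46 UTC.
Tehran is UTC+3:30, so local arrival = 11:46 + 3:30 = 15:16 on Jan 19.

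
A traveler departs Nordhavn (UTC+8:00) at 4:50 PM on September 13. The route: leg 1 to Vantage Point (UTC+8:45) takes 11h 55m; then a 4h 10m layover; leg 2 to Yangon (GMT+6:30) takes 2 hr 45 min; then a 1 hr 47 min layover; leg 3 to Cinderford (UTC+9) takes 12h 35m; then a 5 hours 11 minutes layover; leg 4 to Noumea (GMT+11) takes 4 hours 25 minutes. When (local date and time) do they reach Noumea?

2:38 PM on September 15

Convert departure to UTC: 4:50 PM − 8:00 = 8:50 AM UTC on Sep 13.
Add 11 hours and 55 minutes leg 1 → 8:45 PM UTC.
Add 4 hours and 10 minutes layover in Vantage Point → 12:55 AM UTC (Sep 14).
Add 2 hours 45 minutes leg 2 → 3:40 AM UTC.
Add 1 hour and 47 minutes layover in Yangon → 5:27 AM UTC.
Add 12 hours and 35 minutes leg 3 → 6:02 PM UTC.
Add 5 hours and 11 minutes layover in Cinderford → 11:13 PM UTC.
Add 4 hours and 25 minutes leg 4 → 3:38 AM UTC (Sep 15).
Noumea is UTC+11:00, so local arrival = 3:38 AM + 11:00 = 2:38 PM on Sep 15.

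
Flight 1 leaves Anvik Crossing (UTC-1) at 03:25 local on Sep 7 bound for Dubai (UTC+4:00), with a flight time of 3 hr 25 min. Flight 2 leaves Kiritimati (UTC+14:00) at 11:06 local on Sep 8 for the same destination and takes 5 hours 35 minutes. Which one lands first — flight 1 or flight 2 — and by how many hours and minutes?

the first, by 18 hours 51 minutes

Flight 1 in UTC: 03:25 + 1:00 = 04:25 on Sep 7.
+3 hours 25 minutes → arrive 07:50 UTC on Sep 7.
Flight 2 in UTC: 11:06 − 14:00 = 21:06 on Sep 7.
+5 hours 35 minutes → arrive 02:41 UTC on Sep 8.
Flight 1 lands earlier by 18 hours 51 minutes.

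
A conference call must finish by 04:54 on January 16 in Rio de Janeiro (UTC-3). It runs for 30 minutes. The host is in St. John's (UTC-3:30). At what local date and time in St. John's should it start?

03:54 on January 16

Target end time in UTC: 04:54 + 3:00 = 07:54 on Jan 16.
Subtract 30 minutes → start 07:24 UTC on Jan 16.
St. John's is UTC−3:30: 07:24 − 3:30 = 03:54 on Jan 16.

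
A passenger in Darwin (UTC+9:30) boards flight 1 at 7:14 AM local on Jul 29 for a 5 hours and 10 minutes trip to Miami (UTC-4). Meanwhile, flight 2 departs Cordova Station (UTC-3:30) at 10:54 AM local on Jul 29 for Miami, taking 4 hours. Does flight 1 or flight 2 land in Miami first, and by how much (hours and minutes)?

the first, by 15 hours 30 minutes

Flight 1 in UTC: 7:14 AM − 9:30 = 9:44 PM on Jul 28.
+5 hours and 10 minutes → arrive 2:54 AM UTC on Jul 29.
Flight 2 in UTC: 10:54 AM + 3:30 = 2:24 PM on Jul 29.
+4 hours → arrive 6:24 PM UTC on Jul 29.
Flight 1 lands earlier by 15 hours 30 minutes.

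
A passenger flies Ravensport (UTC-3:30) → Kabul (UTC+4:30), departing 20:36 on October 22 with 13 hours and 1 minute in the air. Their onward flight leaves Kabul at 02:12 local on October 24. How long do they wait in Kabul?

Convert departure to UTC: 20:36 + 3:30 = 00:06 UTC on Oct 23.
Add 13 hours 1 minute flight time → 13:07 UTC.
Kabul is UTC+4:30, so local arrival = 13:07 + 4:30 = 17:37 on Oct 23.
Layover = 02:12 − 17:37 (+1 day) = 8 hours 35 minutes.

8 hours 35 minutes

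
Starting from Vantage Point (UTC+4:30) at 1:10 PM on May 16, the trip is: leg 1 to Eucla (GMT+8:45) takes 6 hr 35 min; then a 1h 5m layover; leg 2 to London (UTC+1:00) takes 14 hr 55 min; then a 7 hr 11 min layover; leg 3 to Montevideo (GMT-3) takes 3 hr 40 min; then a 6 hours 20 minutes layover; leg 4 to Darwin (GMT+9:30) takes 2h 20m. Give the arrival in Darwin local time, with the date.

12:16 PM on May 18

Convert departure to UTC: 1:10 PM − 4:30 = 8:40 AM UTC on May 16.
Add 6 hours 35 minutes leg 1 → 3:15 PM UTC.
Add 1 hour 5 minutes layover in Eucla → 4:20 PM UTC.
Add 14 hours and 55 minutes leg 2 → 7:15 AM UTC (May 17).
Add 7 hours 11 minutes layover in London → 2:26 PM UTC.
Add 3 hours and 40 minutes leg 3 → 6:06 PM UTC.
Add 6 hours 20 minutes layover in Montevideo → 12:26 AM UTC (May 18).
Add 2 hours and 20 minutes leg 4 → 2:46 AM UTC.
Darwin is UTC+9:30, so local arrival = 2:46 AM + 9:30 = 12:16 PM on May 18.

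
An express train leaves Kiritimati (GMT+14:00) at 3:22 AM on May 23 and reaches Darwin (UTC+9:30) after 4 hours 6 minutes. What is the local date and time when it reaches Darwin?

Convert departure to UTC: 3:22 AM − 14:00 = 1:22 PM UTC on May 22.
Add 4 hours 6 minutes travel time → 5:28 PM UTC.
Darwin is UTC+9:30, so local arrival = 5:28 PM + 9:30 = 2:58 AM on May 23.

2:58 AM on May 23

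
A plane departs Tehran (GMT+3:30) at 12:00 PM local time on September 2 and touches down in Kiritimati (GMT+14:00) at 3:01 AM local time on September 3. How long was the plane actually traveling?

Kiritimati is 10:30 ahead of Tehran.
Clock-face elapsed time (ignoring zones) is 15 hours 1 minute.
Actual elapsed = 15 hours 1 minute − 10:30 = 4 hours 31 minutes.

4 hours 31 minutes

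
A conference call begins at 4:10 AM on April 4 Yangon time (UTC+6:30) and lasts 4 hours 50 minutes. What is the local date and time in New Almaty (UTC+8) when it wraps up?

10:30 AM on April 4

New Almaty is 1:30 ahead of Yangon.
After 4 hours and 50 minutes it is 9:00 AM in Yangon.
Shift by the zone difference: 9:00 AM + 1:30 = 10:30 AM on Apr 4 in New Almaty.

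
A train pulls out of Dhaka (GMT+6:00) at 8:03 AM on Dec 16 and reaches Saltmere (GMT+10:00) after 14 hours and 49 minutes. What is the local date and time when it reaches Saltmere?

Saltmere is 4:00 ahead of Dhaka.
After 14 hours 49 minutes it is 10:52 PM in Dhaka.
Shift by the zone difference: 10:52 PM + 4:00 = 2:52 AM on Dec 17 in Saltmere.

2:52 AM on December 17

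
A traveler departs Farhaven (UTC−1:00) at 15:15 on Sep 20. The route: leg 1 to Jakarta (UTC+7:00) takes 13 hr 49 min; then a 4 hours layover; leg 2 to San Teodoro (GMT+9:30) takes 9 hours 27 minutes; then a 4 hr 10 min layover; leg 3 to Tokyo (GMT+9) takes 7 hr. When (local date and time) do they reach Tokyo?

15:41 on September 22

Convert departure to UTC: 15:15 + 1:00 = 16:15 UTC on Sep 20.
Add 13 hours and 49 minutes leg 1 → 06:04 UTC (Sep 21).
Add 4 hours layover in Jakarta → 10:04 UTC.
Add 9 hours 27 minutes leg 2 → 19:31 UTC.
Add 4 hours 10 minutes layover in San Teodoro → 23:41 UTC.
Add 7 hours leg 3 → 06:41 UTC (Sep 22).
Tokyo is UTC+9:00, so local arrival = 06:41 + 9:00 = 15:41 on Sep 22.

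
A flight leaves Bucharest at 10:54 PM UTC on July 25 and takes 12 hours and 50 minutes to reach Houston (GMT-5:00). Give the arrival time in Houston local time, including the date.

Departure is given in UTC: 10:54 PM on Jul 25.
Add 12 hours and 50 minutes → 11:44 AM UTC (Jul 26).
Houston is UTC−5:00: 11:44 AM − 5:00 = 6:44 AM on Jul 26.

6:44 AM on July 26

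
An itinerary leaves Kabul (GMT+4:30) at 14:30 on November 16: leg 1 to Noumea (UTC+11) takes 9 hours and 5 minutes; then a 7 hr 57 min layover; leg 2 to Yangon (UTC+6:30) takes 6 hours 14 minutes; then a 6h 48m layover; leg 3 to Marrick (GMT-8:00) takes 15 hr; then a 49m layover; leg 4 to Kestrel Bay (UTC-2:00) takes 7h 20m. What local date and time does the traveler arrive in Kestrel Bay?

13:13 on November 18

Convert departure to UTC: 14:30 − 4:30 = 10:00 UTC on Nov 16.
Add 9 hours 5 minutes leg 1 → 19:05 UTC.
Add 7 hours 57 minutes layover in Noumea → 03:02 UTC (Nov 17).
Add 6 hours and 14 minutes leg 2 → 09:16 UTC.
Add 6 hours 48 minutes layover in Yangon → 16:04 UTC.
Add 15 hours leg 3 → 07:04 UTC (Nov 18).
Add 49 minutes layover in Marrick → 07:53 UTC.
Add 7 hours 20 minutes leg 4 → 15:13 UTC.
Kestrel Bay is UTC−2:00, so local arrival = 15:13 − 2:00 = 13:13 on Nov 18.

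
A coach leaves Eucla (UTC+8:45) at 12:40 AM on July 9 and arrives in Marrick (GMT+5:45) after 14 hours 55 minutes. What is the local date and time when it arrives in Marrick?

12:35 PM on Jul 9

Convert departure to UTC: 12:40 AM − 8:45 = 3:55 PM UTC on Jul 8.
Add 14 hours and 55 minutes travel time → 6:50 AM UTC (Jul 9).
Marrick is UTC+5:45, so local arrival = 6:50 AM + 5:45 = 12:35 PM on Jul 9.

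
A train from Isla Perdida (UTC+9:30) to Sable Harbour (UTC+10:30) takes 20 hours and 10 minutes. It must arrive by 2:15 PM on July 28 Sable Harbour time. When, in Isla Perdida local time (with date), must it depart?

Target arrival in UTC: 2:15 PM − 10:30 = 3:45 AM on Jul 28.
Subtract 20 hours 10 minutes → departure 7:35 AM UTC on Jul 27.
Isla Perdida is UTC+9:30: 7:35 AM + 9:30 = 5:05 PM on Jul 27.

5:05 PM on Jul 27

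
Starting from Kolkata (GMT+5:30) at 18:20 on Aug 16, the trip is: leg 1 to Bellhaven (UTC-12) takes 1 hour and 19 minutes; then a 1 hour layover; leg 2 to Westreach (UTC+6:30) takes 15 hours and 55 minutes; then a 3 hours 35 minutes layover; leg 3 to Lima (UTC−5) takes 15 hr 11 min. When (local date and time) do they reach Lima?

20:50 on August 17

Convert departure to UTC: 18:20 − 5:30 = 12:50 UTC on Aug 16.
Add 1 hour 19 minutes leg 1 → 14:09 UTC.
Add 1 hour layover in Bellhaven → 15:09 UTC.
Add 15 hours 55 minutes leg 2 → 07:04 UTC (Aug 17).
Add 3 hours 35 minutes layover in Westreach → 10:39 UTC.
Add 15 hours 11 minutes leg 3 → 01:50 UTC (Aug 18).
Lima is UTC−5:00, so local arrival = 01:50 − 5:00 = 20:50 on Aug 17.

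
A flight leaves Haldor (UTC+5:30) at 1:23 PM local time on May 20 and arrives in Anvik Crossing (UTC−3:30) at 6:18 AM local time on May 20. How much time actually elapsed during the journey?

Anvik Crossing is 9:00 behind Haldor.
Clock-face elapsed time (ignoring zones) is −7 hours 5 minutes.
Actual elapsed = −7 hours 5 minutes + 9:00 = 1 hour 55 minutes.

1 hour 55 minutes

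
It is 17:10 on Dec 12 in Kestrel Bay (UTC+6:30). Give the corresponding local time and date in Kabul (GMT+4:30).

15:10 on December 12

In UTC: 17:10 − 6:30 = 10:40 on Dec 12.
Kabul is UTC+4:30: 10:40 + 4:30 = 15:10 on Dec 12.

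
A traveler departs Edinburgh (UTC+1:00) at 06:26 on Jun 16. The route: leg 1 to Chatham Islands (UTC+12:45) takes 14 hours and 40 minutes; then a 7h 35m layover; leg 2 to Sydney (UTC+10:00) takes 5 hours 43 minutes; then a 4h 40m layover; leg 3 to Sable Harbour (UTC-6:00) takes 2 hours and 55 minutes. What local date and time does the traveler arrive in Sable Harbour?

10:59 on June 17

Convert departure to UTC: 06:26 − 1:00 = 05:26 UTC on Jun 16.
Add 14 hours and 40 minutes leg 1 → 20:06 UTC.
Add 7 hours 35 minutes layover in Chatham Islands → 03:41 UTC (Jun 17).
Add 5 hours and 43 minutes leg 2 → 09:24 UTC.
Add 4 hours 40 minutes layover in Sydney → 14:04 UTC.
Add 2 hours 55 minutes leg 3 → 16:59 UTC.
Sable Harbour is UTC−6:00, so local arrival = 16:59 − 6:00 = 10:59 on Jun 17.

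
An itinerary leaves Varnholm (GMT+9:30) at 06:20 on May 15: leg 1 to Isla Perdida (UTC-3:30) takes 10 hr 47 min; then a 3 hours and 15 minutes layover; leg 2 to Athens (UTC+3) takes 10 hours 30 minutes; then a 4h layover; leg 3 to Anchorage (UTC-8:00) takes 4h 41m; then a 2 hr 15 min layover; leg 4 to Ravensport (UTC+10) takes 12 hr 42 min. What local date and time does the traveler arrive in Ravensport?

Convert departure to UTC: 06:20 − 9:30 = 20:50 UTC on May 14.
Add 10 hours 47 minutes leg 1 → 07:37 UTC (May 15).
Add 3 hours and 15 minutes layover in Isla Perdida → 10:52 UTC.
Add 10 hours and 30 minutes leg 2 → 21:22 UTC.
Add 4 hours layover in Athens → 01:22 UTC (May 16).
Add 4 hours 41 minutes leg 3 → 06:03 UTC.
Add 2 hours and 15 minutes layover in Anchorage → 08:18 UTC.
Add 12 hours and 42 minutes leg 4 → 21:00 UTC.
Ravensport is UTC+10:00, so local arrival = 21:00 + 10:00 = 07:00 on May 17.

07:00 on May 17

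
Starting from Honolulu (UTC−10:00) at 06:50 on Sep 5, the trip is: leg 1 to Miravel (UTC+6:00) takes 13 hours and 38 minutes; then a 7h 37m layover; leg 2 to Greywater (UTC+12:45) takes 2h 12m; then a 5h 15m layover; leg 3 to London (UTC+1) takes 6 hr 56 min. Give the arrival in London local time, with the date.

05:28 on September 7

Convert departure to UTC: 06:50 + 10:00 = 16:50 UTC on Sep 5.
Add 13 hours 38 minutes leg 1 → 06:28 UTC (Sep 6).
Add 7 hours and 37 minutes layover in Miravel → 14:05 UTC.
Add 2 hours and 12 minutes leg 2 → 16:17 UTC.
Add 5 hours and 15 minutes layover in Greywater → 21:32 UTC.
Add 6 hours 56 minutes leg 3 → 04:28 UTC (Sep 7).
London is UTC+1:00, so local arrival = 04:28 + 1:00 = 05:28 on Sep 7.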